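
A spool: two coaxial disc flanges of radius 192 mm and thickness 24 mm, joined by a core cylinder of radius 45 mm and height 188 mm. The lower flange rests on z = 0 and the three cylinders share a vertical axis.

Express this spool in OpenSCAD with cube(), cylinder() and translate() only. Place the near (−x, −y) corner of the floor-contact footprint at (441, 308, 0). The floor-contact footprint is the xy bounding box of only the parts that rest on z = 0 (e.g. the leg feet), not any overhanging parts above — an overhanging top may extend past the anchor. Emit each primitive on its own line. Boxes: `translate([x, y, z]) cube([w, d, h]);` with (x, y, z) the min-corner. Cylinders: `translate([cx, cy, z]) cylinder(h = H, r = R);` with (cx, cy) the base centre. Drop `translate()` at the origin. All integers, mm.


translate([633, 500, 0]) cylinder(h = 24, r = 192);
translate([633, 500, 24]) cylinder(h = 188, r = 45);
translate([633, 500, 212]) cylinder(h = 24, r = 192);


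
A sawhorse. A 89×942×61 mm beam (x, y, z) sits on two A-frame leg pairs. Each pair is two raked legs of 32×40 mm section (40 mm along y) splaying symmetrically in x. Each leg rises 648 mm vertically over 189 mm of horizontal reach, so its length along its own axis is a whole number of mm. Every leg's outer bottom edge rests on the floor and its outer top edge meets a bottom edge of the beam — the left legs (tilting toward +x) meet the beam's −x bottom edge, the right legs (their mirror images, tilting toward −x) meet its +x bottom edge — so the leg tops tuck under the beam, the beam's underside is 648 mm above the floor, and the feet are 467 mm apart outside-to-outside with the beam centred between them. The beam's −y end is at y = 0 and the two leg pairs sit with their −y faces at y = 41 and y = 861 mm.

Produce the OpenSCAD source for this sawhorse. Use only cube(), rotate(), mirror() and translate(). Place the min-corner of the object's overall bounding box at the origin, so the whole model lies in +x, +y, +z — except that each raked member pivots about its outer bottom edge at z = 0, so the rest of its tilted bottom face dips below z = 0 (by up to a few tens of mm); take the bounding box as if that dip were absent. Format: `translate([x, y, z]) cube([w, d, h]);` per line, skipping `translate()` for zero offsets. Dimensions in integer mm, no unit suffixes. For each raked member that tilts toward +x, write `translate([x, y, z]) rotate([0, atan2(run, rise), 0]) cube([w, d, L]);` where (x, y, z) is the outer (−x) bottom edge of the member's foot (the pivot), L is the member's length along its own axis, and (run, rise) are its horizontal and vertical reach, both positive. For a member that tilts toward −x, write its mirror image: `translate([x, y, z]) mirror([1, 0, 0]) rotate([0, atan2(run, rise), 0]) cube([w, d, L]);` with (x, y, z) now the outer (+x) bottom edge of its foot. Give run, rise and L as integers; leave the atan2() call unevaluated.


translate([189, 0, 648]) cube([89, 942, 61]);
translate([0, 41, 0]) rotate([0, atan2(189, 648), 0]) cube([32, 40, 675]);
translate([467, 41, 0]) mirror([1, 0, 0]) rotate([0, atan2(189, 648), 0]) cube([32, 40, 675]);
translate([0, 861, 0]) rotate([0, atan2(189, 648), 0]) cube([32, 40, 675]);
translate([467, 861, 0]) mirror([1, 0, 0]) rotate([0, atan2(189, 648), 0]) cube([32, 40, 675]);


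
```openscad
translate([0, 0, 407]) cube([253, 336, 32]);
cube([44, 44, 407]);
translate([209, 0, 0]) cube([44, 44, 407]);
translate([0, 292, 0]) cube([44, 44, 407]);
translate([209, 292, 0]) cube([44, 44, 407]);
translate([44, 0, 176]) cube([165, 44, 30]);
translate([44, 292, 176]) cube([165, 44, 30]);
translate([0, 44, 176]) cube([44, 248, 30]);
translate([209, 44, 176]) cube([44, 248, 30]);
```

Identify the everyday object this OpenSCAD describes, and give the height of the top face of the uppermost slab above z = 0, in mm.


A stool. The seat height is 439 mm.

A 253×336×32 slab at z = 407 on four corner posts — a stool. The seat top is 407 + 32 = 439 mm.


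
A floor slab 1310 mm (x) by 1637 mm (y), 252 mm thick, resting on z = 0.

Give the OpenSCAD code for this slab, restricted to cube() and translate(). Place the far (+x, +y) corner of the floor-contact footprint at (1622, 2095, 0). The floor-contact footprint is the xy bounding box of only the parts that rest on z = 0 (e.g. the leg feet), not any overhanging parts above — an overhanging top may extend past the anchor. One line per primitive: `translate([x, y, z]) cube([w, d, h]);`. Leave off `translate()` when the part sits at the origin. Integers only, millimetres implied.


translate([312, 458, 0]) cube([1310, 1637, 252]);


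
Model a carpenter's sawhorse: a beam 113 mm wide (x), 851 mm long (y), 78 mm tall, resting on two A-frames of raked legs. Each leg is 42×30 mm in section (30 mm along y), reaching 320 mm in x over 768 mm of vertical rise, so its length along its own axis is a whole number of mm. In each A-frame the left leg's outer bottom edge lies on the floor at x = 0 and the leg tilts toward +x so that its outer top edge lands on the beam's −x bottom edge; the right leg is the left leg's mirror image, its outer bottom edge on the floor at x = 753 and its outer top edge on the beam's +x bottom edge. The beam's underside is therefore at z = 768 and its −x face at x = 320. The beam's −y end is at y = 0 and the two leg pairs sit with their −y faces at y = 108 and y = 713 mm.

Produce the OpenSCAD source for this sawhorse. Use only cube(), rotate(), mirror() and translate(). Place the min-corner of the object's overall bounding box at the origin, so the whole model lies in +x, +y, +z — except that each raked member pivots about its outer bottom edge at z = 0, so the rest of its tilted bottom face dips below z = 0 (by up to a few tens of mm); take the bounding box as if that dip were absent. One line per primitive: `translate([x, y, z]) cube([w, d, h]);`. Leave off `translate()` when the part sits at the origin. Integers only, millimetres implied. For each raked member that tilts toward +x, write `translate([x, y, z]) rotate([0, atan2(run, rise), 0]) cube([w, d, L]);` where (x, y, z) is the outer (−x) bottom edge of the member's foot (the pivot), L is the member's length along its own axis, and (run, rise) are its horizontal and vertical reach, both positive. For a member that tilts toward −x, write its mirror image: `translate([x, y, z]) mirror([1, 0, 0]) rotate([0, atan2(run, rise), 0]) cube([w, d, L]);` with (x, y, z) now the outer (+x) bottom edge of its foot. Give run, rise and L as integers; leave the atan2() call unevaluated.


// leg length = √(320² + 768²) = 832
// right-leg outer foot x = 2·320 + 113 = 753
// beam min-corner = (320, 0, 768)
translate([320, 0, 768]) cube([113, 851, 78]);
translate([0, 108, 0]) rotate([0, atan2(320, 768), 0]) cube([42, 30, 832]);
translate([753, 108, 0]) mirror([1, 0, 0]) rotate([0, atan2(320, 768), 0]) cube([42, 30, 832]);
translate([0, 713, 0]) rotate([0, atan2(320, 768), 0]) cube([42, 30, 832]);
translate([753, 713, 0]) mirror([1, 0, 0]) rotate([0, atan2(320, 768), 0]) cube([42, 30, 832]);


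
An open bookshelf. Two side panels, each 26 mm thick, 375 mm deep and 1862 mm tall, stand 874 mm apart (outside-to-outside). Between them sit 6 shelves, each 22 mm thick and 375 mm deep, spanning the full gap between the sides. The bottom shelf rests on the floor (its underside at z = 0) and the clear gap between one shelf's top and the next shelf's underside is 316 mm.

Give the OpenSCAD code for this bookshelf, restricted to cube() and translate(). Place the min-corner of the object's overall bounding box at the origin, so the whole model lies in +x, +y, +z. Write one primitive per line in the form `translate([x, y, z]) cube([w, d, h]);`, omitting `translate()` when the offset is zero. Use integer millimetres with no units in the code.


cube([26, 375, 1862]);
translate([848, 0, 0]) cube([26, 375, 1862]);
translate([26, 0, 0]) cube([822, 375, 22]);
translate([26, 0, 338]) cube([822, 375, 22]);
translate([26, 0, 676]) cube([822, 375, 22]);
translate([26, 0, 1014]) cube([822, 375, 22]);
translate([26, 0, 1352]) cube([822, 375, 22]);
translate([26, 0, 1690]) cube([822, 375, 22]);


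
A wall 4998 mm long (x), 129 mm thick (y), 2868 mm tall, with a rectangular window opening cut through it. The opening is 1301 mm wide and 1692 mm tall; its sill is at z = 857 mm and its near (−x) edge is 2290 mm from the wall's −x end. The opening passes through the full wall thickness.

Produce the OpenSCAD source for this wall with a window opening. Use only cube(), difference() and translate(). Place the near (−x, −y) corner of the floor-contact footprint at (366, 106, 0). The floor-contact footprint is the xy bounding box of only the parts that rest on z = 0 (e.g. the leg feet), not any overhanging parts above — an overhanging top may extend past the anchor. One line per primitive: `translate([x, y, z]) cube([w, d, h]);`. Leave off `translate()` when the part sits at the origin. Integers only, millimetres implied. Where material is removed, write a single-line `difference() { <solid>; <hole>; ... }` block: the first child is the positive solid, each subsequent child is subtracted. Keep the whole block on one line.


difference() { translate([366, 106, 0]) cube([4998, 129, 2868]); translate([2656, 106, 857]) cube([1301, 129, 1692]); }


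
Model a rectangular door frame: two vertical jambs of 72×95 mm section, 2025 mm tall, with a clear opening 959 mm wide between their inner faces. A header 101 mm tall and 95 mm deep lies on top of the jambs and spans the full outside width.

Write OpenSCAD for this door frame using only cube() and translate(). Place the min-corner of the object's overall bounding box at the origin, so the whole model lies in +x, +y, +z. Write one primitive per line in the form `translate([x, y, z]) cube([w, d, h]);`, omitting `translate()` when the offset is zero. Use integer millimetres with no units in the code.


cube([72, 95, 2025]);
translate([1031, 0, 0]) cube([72, 95, 2025]);
translate([0, 0, 2025]) cube([1103, 95, 101]);


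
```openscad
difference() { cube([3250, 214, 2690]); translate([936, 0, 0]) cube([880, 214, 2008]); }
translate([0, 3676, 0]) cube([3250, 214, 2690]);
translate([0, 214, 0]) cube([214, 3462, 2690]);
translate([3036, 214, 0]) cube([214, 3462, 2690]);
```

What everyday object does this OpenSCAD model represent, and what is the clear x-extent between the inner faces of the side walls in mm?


A single room. The interior width is 2822 mm.

Four walls enclosing a rectangle with a door in the front wall — a room. Outside width 3250 minus two 214 mm walls gives 2822 mm.


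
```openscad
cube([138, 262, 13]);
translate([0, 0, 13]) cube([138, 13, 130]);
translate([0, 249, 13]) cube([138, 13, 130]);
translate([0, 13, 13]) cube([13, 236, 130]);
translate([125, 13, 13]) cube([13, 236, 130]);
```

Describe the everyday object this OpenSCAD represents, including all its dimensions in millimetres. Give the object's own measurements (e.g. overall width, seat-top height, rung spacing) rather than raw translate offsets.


An open-topped rectangular box: outside dimensions 138×262×143 mm, with a uniform wall and base thickness of 13 mm. The base is a full 138×262 slab on the floor; four walls sit on top of the base. The front and back walls (the −y and +y sides) span the full width; the two side walls fit between them.


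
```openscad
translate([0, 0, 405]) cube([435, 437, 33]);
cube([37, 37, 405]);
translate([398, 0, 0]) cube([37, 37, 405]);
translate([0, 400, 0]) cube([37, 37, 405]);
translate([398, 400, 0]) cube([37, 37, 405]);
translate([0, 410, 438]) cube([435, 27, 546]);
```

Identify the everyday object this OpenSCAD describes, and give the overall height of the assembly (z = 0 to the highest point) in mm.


A chair. The overall height is 984 mm.

A slab on four corner posts with a tall panel at the back — a chair. The seat slab sits at z = 405 with thickness 33, and the 546 mm backrest starts at the seat top, so the overall height is 405 + 33 + 546 = 984 mm.


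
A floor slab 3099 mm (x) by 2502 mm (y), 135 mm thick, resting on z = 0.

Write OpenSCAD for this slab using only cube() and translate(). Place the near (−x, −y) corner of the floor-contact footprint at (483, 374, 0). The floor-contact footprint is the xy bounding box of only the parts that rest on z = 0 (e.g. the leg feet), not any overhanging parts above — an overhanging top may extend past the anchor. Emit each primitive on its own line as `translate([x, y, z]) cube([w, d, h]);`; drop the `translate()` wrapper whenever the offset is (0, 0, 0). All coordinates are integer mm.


translate([483, 374, 0]) cube([3099, 2502, 135]);


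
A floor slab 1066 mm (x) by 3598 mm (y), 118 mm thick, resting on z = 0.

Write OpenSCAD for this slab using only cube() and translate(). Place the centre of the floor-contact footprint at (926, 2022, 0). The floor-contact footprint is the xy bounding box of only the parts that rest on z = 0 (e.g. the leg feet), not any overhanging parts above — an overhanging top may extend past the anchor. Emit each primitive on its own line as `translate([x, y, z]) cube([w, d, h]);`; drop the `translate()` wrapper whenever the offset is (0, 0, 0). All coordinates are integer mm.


translate([393, 223, 0]) cube([1066, 3598, 118]);


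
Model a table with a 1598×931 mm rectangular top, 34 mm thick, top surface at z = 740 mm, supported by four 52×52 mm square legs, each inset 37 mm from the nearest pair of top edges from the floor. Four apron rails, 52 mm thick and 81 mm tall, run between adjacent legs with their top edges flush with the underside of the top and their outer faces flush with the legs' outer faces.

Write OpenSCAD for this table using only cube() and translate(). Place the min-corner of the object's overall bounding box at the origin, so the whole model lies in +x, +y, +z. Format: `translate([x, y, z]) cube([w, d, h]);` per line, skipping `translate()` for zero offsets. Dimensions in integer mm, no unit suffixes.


translate([0, 0, 706]) cube([1598, 931, 34]);
translate([37, 37, 0]) cube([52, 52, 706]);
translate([1509, 37, 0]) cube([52, 52, 706]);
translate([37, 842, 0]) cube([52, 52, 706]);
translate([1509, 842, 0]) cube([52, 52, 706]);
translate([89, 37, 625]) cube([1420, 52, 81]);
translate([89, 842, 625]) cube([1420, 52, 81]);
translate([37, 89, 625]) cube([52, 753, 81]);
translate([1509, 89, 625]) cube([52, 753, 81]);


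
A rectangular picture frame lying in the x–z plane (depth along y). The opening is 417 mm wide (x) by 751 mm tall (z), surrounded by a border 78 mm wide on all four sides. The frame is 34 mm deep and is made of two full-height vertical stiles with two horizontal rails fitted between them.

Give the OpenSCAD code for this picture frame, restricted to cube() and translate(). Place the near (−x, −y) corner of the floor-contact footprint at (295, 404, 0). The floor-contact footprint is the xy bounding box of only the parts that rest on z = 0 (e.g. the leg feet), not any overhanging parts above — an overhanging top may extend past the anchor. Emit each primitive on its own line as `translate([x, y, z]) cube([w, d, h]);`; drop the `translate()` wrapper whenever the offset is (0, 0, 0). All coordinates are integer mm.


translate([295, 404, 0]) cube([78, 34, 907]);
translate([790, 404, 0]) cube([78, 34, 907]);
translate([373, 404, 0]) cube([417, 34, 78]);
translate([373, 404, 829]) cube([417, 34, 78]);


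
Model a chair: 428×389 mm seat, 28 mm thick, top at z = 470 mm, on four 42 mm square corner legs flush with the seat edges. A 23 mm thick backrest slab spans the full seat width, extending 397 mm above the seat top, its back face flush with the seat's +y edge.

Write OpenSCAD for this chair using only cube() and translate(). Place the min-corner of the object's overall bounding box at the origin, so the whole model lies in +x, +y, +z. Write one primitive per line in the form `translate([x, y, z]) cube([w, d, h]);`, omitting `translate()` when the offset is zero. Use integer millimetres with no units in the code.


// leg_h = 470 - 28 = 442
translate([0, 0, 442]) cube([428, 389, 28]);
cube([42, 42, 442]);
translate([386, 0, 0]) cube([42, 42, 442]);
translate([0, 347, 0]) cube([42, 42, 442]);
translate([386, 347, 0]) cube([42, 42, 442]);
translate([0, 366, 470]) cube([428, 23, 397]);


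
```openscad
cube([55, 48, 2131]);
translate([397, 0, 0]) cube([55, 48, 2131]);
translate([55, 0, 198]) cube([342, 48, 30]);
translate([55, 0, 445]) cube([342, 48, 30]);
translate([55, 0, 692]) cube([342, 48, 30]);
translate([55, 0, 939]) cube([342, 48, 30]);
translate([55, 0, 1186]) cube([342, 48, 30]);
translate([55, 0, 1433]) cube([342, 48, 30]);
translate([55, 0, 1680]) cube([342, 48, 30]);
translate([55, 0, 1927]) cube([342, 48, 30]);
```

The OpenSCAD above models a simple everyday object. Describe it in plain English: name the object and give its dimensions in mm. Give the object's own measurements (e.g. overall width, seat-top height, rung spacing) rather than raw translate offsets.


A straight ladder. Two 55×48 mm vertical rails, 2131 mm tall, stand 452 mm apart (outside-to-outside) with their front faces coplanar on the −y side. 8 rungs, each 48 mm deep and 30 mm tall, span between the inner faces of the rails, front faces flush with the rails. The lowest rung's underside is at z = 198 mm and rungs are spaced 247 mm apart (underside to underside).


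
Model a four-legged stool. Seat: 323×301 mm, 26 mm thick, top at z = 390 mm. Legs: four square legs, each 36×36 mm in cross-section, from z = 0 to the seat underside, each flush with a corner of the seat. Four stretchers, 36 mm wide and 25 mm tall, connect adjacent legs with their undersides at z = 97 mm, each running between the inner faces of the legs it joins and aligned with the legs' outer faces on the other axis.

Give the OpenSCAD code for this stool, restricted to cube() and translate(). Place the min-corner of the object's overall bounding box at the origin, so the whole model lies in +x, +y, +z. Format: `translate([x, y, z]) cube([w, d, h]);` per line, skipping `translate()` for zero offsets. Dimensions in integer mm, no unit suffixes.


translate([0, 0, 364]) cube([323, 301, 26]);
cube([36, 36, 364]);
translate([287, 0, 0]) cube([36, 36, 364]);
translate([0, 265, 0]) cube([36, 36, 364]);
translate([287, 265, 0]) cube([36, 36, 364]);
translate([36, 0, 97]) cube([251, 36, 25]);
translate([36, 265, 97]) cube([251, 36, 25]);
translate([0, 36, 97]) cube([36, 229, 25]);
translate([287, 36, 97]) cube([36, 229, 25]);


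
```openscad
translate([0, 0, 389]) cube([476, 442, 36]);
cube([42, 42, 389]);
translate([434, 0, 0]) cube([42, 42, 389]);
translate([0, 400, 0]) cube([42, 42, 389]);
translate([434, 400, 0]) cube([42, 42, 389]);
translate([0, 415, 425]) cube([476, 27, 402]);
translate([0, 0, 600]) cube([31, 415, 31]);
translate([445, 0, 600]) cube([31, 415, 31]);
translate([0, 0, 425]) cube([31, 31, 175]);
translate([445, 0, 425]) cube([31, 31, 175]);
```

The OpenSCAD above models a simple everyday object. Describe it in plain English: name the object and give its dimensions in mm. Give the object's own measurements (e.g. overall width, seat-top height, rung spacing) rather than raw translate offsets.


A chair. The seat is a 476×442×36 mm slab with its top at z = 425 mm, on four 42×42 mm corner legs (flush with the seat edges, standing on z = 0). A flat backrest 27 mm thick, 402 mm tall, spans the full seat width and rises from the seat top along its +y edge, rear face flush with the rear of the seat. Two armrests of 31×31 mm section run along each side from the seat's front edge to the front of the backrest, top faces 206 mm above the seat top and outer faces flush with the seat's x-edges; a 31×31 mm post under the front of each armrest stands on the seat at the front corner.


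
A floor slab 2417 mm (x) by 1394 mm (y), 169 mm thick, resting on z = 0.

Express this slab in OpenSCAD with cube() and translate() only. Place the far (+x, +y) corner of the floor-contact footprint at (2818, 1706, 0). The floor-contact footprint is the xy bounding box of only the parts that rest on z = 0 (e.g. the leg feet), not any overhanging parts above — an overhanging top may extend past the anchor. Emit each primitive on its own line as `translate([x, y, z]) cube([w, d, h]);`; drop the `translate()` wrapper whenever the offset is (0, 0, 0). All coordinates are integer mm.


translate([401, 312, 0]) cube([2417, 1394, 169]);


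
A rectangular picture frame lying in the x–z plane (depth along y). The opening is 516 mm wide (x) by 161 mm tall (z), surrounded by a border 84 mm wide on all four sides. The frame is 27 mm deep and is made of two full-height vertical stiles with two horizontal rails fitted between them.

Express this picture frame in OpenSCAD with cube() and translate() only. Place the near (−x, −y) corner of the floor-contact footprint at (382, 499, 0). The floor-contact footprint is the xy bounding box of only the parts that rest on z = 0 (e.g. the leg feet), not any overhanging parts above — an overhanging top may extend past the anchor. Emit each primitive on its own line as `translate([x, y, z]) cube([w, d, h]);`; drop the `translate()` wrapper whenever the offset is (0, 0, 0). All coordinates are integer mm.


translate([382, 499, 0]) cube([84, 27, 329]);
translate([982, 499, 0]) cube([84, 27, 329]);
translate([466, 499, 0]) cube([516, 27, 84]);
translate([466, 499, 245]) cube([516, 27, 84]);


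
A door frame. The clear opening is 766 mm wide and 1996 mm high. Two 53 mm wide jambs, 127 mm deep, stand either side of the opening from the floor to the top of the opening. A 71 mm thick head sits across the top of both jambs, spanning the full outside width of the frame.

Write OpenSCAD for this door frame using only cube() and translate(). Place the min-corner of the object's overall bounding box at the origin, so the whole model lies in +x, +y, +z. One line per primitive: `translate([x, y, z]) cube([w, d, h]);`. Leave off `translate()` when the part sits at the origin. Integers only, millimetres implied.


cube([53, 127, 1996]);
translate([819, 0, 0]) cube([53, 127, 1996]);
translate([0, 0, 1996]) cube([872, 127, 71]);


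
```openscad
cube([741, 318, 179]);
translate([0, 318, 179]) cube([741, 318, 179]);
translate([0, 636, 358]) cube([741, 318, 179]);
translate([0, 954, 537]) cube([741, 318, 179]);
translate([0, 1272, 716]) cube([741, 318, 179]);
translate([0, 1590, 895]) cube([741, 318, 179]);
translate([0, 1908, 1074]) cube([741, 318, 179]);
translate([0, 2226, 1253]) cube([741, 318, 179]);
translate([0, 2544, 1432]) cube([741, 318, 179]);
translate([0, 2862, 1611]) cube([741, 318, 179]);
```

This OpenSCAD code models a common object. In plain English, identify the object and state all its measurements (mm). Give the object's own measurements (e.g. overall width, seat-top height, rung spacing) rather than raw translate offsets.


A straight staircase of 10 solid steps. Each step is 741 mm wide (x), 318 mm deep (y, the going) and 179 mm tall (the rise). The first step rests on the floor; each subsequent step sits one going further in +y and one rise higher in +z, directly behind and above the previous step with no overlap.


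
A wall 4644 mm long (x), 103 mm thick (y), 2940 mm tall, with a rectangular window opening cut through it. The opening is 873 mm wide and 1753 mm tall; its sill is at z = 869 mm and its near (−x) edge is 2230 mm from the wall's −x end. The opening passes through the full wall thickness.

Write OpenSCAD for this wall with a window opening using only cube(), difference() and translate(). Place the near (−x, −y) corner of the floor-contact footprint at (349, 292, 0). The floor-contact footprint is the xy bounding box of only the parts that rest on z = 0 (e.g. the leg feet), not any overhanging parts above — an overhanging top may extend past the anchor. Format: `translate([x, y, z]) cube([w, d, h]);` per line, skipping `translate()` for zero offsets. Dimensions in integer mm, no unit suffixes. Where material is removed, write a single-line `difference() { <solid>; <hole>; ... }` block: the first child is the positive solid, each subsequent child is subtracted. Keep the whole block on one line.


difference() { translate([349, 292, 0]) cube([4644, 103, 2940]); translate([2579, 292, 869]) cube([873, 103, 1753]); }


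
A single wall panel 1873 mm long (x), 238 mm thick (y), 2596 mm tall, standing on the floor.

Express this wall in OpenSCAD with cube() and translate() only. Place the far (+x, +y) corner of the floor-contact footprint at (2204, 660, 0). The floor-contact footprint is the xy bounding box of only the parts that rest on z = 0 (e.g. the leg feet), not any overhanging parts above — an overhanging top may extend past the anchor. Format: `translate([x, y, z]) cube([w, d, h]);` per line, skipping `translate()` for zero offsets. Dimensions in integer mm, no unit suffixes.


translate([331, 422, 0]) cube([1873, 238, 2596]);


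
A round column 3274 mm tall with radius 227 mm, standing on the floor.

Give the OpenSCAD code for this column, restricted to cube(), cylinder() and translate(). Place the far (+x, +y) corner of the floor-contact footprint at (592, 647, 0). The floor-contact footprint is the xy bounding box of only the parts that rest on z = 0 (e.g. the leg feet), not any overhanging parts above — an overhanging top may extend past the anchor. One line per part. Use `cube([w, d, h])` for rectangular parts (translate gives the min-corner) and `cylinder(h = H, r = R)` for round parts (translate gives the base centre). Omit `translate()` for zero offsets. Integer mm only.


translate([365, 420, 0]) cylinder(h = 3274, r = 227);


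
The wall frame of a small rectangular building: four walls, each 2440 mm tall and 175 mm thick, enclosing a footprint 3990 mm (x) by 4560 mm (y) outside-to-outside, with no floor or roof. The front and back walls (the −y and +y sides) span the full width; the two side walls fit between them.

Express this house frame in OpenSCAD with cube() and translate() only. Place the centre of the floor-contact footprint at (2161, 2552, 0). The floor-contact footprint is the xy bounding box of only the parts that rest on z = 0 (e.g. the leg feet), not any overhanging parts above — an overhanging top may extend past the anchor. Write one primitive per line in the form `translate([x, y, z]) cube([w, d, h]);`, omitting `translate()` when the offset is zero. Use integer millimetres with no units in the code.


translate([166, 272, 0]) cube([3990, 175, 2440]);
translate([166, 4657, 0]) cube([3990, 175, 2440]);
translate([166, 447, 0]) cube([175, 4210, 2440]);
translate([3981, 447, 0]) cube([175, 4210, 2440]);


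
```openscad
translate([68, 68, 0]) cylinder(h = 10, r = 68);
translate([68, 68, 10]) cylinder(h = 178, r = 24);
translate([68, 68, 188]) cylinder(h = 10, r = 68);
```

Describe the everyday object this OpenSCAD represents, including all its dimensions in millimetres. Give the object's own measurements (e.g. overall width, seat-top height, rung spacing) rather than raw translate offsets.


A spool: two coaxial disc flanges of radius 68 mm and thickness 10 mm, joined by a core cylinder of radius 24 mm and height 178 mm. The lower flange rests on z = 0 and the three cylinders share a vertical axis.


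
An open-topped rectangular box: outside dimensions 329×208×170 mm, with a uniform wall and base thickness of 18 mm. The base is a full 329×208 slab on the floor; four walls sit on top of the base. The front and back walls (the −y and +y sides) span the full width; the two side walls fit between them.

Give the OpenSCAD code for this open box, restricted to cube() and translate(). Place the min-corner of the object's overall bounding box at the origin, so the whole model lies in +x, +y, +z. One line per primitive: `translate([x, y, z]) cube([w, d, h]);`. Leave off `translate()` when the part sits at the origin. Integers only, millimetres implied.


cube([329, 208, 18]);
translate([0, 0, 18]) cube([329, 18, 152]);
translate([0, 190, 18]) cube([329, 18, 152]);
translate([0, 18, 18]) cube([18, 172, 152]);
translate([311, 18, 18]) cube([18, 172, 152]);


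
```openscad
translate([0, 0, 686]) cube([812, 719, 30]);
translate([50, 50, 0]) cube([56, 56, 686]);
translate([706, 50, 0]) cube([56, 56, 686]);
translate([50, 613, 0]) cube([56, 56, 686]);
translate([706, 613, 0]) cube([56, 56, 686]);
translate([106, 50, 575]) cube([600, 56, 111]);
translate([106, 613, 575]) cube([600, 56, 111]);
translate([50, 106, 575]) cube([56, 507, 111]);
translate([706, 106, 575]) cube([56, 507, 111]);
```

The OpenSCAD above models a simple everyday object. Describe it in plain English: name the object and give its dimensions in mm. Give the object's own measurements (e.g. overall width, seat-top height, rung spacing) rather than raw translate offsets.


A rectangular dining table. The top is 812×719×30 mm with its upper surface at z = 716 mm. It stands on four 56×56 mm square legs, each inset 50 mm from the nearest pair of top edges, running from the floor to the underside of the top. Four apron rails, 56 mm thick and 111 mm tall, run between adjacent legs with their top edges flush with the underside of the top and their outer faces flush with the legs' outer faces.


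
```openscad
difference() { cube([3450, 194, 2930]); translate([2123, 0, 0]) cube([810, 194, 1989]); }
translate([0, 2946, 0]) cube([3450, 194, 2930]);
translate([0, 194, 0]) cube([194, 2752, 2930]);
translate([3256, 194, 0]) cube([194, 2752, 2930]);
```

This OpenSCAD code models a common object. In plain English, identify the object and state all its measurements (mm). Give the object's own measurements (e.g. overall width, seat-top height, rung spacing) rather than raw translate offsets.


A single room: four walls, each 2930 mm tall and 194 mm thick, enclosing an outside footprint 3450×3140 mm (x × y), no floor or roof. The front and back walls (−y and +y sides) run the full x-width; the side walls fit between their inner faces. A door opening 810 mm wide and 1989 mm tall is cut through the front wall from the floor up, its −x edge 2123 mm from the wall's −x end.


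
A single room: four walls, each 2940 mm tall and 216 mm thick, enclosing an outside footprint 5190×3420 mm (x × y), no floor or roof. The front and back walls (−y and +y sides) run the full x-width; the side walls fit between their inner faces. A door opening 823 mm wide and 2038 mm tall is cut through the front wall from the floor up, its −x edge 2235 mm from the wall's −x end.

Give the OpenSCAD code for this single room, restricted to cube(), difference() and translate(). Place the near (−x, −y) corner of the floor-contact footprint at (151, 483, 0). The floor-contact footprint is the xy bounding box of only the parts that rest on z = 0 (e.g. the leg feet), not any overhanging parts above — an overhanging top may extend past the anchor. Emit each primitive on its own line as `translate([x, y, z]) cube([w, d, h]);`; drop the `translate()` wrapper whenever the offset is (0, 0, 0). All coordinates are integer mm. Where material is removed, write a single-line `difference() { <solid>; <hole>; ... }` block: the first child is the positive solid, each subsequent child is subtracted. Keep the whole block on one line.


difference() { translate([151, 483, 0]) cube([5190, 216, 2940]); translate([2386, 483, 0]) cube([823, 216, 2038]); }
translate([151, 3687, 0]) cube([5190, 216, 2940]);
translate([151, 699, 0]) cube([216, 2988, 2940]);
translate([5125, 699, 0]) cube([216, 2988, 2940]);


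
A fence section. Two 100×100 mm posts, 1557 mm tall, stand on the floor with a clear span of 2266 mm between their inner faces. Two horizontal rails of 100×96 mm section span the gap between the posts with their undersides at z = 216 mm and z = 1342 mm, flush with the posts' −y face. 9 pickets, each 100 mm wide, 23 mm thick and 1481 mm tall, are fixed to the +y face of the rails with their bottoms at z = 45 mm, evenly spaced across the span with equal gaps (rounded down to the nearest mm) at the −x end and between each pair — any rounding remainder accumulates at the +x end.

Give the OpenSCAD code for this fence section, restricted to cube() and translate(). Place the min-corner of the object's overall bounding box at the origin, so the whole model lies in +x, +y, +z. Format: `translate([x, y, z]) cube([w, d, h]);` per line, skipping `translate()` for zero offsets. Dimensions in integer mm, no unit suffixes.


cube([100, 100, 1557]);
translate([2366, 0, 0]) cube([100, 100, 1557]);
translate([100, 0, 216]) cube([2266, 100, 96]);
translate([100, 0, 1342]) cube([2266, 100, 96]);
translate([236, 100, 45]) cube([100, 23, 1481]);
translate([472, 100, 45]) cube([100, 23, 1481]);
translate([708, 100, 45]) cube([100, 23, 1481]);
translate([944, 100, 45]) cube([100, 23, 1481]);
translate([1180, 100, 45]) cube([100, 23, 1481]);
translate([1416, 100, 45]) cube([100, 23, 1481]);
translate([1652, 100, 45]) cube([100, 23, 1481]);
translate([1888, 100, 45]) cube([100, 23, 1481]);
translate([2124, 100, 45]) cube([100, 23, 1481]);


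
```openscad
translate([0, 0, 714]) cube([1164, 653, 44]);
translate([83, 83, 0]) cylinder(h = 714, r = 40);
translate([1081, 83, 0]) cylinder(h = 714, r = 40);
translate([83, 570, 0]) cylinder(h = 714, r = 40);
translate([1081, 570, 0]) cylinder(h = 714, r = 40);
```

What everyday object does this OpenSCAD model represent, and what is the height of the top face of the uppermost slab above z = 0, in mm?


A table. The table height is 758 mm.

A 1164×653×44 slab sits at z = 714 on four Ø80 mm round legs — a table. The top surface is at 714 + 44 = 758 mm.


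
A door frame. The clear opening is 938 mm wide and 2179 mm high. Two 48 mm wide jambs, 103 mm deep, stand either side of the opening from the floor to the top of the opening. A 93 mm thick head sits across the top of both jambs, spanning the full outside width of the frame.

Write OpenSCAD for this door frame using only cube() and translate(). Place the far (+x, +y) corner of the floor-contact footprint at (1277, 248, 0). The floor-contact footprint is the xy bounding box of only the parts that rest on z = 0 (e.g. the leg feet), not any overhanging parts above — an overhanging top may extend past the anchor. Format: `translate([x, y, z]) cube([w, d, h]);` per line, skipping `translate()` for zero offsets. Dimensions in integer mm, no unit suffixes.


translate([243, 145, 0]) cube([48, 103, 2179]);
translate([1229, 145, 0]) cube([48, 103, 2179]);
translate([243, 145, 2179]) cube([1034, 103, 93]);


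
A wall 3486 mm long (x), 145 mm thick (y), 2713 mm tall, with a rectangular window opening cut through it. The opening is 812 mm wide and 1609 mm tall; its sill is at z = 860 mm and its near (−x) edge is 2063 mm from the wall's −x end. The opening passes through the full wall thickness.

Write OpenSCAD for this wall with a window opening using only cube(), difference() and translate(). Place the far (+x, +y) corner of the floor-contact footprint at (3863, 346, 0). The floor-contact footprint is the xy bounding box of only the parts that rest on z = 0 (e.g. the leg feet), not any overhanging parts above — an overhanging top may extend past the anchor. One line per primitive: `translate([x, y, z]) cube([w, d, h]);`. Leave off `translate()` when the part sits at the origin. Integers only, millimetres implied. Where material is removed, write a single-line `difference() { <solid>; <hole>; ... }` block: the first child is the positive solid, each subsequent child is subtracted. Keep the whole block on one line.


difference() { translate([377, 201, 0]) cube([3486, 145, 2713]); translate([2440, 201, 860]) cube([812, 145, 1609]); }


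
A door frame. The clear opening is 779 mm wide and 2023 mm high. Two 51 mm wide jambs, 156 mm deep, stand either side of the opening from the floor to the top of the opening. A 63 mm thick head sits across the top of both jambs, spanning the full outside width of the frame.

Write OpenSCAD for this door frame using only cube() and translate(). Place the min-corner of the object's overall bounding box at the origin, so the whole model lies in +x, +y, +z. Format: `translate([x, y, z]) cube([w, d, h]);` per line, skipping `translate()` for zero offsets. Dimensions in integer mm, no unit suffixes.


cube([51, 156, 2023]);
translate([830, 0, 0]) cube([51, 156, 2023]);
translate([0, 0, 2023]) cube([881, 156, 63]);


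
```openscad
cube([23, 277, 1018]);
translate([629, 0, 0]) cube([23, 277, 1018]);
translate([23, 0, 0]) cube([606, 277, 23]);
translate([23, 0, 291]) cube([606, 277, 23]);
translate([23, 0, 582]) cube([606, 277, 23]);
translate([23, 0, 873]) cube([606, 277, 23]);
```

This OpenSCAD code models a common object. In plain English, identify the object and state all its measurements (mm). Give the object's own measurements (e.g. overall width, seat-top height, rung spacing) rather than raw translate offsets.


An open bookshelf. Two side panels, each 23 mm thick, 277 mm deep and 1018 mm tall, stand 652 mm apart (outside-to-outside). Between them sit 4 shelves, each 23 mm thick and 277 mm deep, spanning the full gap between the sides. The bottom shelf rests on the floor (its underside at z = 0) and the clear gap between one shelf's top and the next shelf's underside is 268 mm.


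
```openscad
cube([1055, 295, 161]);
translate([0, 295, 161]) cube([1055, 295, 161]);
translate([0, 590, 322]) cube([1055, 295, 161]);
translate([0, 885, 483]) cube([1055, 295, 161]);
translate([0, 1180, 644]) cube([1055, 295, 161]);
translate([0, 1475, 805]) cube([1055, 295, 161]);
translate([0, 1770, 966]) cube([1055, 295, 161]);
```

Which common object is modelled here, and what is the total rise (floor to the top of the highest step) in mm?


A staircase. The total rise is 1127 mm.

7 identical blocks, each offset up and back from the previous — a staircase. Each step is 161 mm tall and there are 7 of them, so the total rise is 7 × 161 = 1127 mm.


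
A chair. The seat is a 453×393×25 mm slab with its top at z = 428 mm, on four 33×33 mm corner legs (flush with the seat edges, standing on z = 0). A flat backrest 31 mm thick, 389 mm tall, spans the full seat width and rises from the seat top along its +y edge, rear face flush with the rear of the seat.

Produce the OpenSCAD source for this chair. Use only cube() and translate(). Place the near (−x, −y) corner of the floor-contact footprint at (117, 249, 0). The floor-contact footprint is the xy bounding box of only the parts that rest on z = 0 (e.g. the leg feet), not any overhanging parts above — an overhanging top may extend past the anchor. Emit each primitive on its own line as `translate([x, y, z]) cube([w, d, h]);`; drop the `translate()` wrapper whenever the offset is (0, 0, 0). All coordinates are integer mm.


translate([117, 249, 403]) cube([453, 393, 25]);
translate([117, 249, 0]) cube([33, 33, 403]);
translate([537, 249, 0]) cube([33, 33, 403]);
translate([117, 609, 0]) cube([33, 33, 403]);
translate([537, 609, 0]) cube([33, 33, 403]);
translate([117, 611, 428]) cube([453, 31, 389]);


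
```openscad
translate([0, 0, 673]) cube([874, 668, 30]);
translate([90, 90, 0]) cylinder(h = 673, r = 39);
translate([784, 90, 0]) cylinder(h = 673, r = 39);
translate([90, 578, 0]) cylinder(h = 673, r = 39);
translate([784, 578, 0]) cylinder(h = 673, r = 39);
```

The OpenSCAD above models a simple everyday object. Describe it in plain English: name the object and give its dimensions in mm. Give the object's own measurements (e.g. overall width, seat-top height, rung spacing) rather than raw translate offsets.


A rectangular dining table. The top is 874×668×30 mm with its upper surface at z = 703 mm. It stands on four round legs of 78 mm diameter, each leg's bounding box inset 51 mm from the nearest pair of top edges, running from the floor to the underside of the top.


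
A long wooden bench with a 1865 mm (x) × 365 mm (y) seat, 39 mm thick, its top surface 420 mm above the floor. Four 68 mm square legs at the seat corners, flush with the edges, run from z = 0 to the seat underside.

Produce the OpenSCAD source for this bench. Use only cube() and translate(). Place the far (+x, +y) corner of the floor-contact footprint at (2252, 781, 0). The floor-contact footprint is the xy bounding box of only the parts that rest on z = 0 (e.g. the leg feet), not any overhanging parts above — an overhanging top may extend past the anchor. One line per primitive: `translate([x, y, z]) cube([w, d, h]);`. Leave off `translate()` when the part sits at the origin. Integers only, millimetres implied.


translate([387, 416, 381]) cube([1865, 365, 39]);
translate([387, 416, 0]) cube([68, 68, 381]);
translate([387, 713, 0]) cube([68, 68, 381]);
translate([2184, 416, 0]) cube([68, 68, 381]);
translate([2184, 713, 0]) cube([68, 68, 381]);
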